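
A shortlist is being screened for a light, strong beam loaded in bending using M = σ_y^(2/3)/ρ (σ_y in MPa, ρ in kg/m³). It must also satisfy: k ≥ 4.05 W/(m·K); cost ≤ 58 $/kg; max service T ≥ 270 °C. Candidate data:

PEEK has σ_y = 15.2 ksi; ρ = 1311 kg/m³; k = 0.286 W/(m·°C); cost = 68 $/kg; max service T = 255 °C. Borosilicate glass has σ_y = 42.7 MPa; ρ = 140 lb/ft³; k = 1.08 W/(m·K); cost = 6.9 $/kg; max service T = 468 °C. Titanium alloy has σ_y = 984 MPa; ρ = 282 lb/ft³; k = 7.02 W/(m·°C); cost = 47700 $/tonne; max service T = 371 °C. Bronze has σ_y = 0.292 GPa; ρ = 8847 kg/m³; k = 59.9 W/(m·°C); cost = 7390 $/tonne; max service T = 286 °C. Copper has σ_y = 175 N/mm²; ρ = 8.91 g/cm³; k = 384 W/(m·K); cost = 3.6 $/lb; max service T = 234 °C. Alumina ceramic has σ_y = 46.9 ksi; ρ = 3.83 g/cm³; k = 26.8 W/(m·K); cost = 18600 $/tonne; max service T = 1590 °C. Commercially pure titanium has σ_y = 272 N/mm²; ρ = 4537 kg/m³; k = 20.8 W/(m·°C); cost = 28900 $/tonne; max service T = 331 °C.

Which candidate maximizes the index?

titanium alloy

Screen on constraints: k ≥ 4.05 W/(m·K); cost ≤ 58 $/kg; max service T ≥ 270 °C. Survivors: titanium alloy, bronze, alumina ceramic, commercially pure titanium.
In SI units:
  titanium alloy: σ_y = 984.0 MPa, ρ = 4517 kg/m³
  bronze: σ_y = 292.0 MPa, ρ = 8847 kg/m³
  alumina ceramic: σ_y = 323.4 MPa, ρ = 3830 kg/m³
  commercially pure titanium: σ_y = 272.0 MPa, ρ = 4537 kg/m³
  titanium alloy: M = 21.9×10⁻³
  alumina ceramic: M = 12.3×10⁻³
  commercially pure titanium: M = 9.25×10⁻³
  bronze: M = 4.97×10⁻³
Highest index: titanium alloy.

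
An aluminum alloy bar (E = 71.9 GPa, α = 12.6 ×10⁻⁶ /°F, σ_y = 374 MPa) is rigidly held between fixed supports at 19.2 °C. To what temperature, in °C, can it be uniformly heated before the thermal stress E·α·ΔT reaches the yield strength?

α = 12.6×10⁻⁶/°F × 9/5 = 22.7×10⁻⁶/K.
E·α·ΔT = 374.0 MPa ⇒ ΔT = 374.0 / (71.90×10³ × 22.7×10⁻⁶) = 229.4 K.
T = 19.2 + 229.4 = 248.6 °C.

249 °C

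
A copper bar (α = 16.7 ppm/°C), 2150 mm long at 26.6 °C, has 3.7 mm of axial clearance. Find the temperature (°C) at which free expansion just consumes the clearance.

α·L₀·ΔT = 3.7 mm ⇒ ΔT = 3.7 / (16.7×10⁻⁶ × 2150.0) = 103.0 K.
T = 26.6 + 103.0 = 129.6 °C.

130 °C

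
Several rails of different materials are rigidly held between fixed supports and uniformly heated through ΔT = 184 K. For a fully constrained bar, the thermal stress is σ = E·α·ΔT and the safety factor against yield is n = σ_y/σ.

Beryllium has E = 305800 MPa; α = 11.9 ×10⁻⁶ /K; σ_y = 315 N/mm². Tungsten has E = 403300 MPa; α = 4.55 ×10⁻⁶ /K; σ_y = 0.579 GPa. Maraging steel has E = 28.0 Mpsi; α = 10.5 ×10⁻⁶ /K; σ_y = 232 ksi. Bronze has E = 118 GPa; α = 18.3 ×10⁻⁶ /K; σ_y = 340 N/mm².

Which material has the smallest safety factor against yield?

beryllium

Per material, after unit conversion:
  beryllium: E = 305.8, α = 11.9, σ_y = 315.0 → σ = 670 MPa, n = 0.470
  tungsten: E = 403.3, α = 4.55, σ_y = 579.0 → σ = 338 MPa, n = 1.71
  maraging steel: E = 193.1, α = 10.5, σ_y = 1600 → σ = 373 MPa, n = 4.29
  bronze: E = 118.0, α = 18.3, σ_y = 340.0 → σ = 397 MPa, n = 0.856
The minimum is beryllium at n = 0.470.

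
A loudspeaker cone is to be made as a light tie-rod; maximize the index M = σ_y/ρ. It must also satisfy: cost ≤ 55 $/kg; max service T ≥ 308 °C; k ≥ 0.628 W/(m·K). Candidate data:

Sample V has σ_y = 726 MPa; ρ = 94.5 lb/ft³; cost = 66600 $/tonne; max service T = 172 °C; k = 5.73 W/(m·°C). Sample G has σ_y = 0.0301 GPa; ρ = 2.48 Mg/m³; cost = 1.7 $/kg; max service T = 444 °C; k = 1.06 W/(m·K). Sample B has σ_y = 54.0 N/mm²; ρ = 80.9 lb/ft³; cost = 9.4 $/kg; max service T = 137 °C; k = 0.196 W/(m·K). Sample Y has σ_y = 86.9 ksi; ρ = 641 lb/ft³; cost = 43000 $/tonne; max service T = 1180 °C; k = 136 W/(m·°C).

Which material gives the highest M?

sample Y

Screen on constraints: cost ≤ 55 $/kg; max service T ≥ 308 °C; k ≥ 0.628 W/(m·K). Survivors: sample G, sample Y.
Convert each candidate to consistent units, then evaluate M:
  sample G: σ_y = 30.10 MPa, ρ = 2480 kg/m³
  sample Y: σ_y = 599.2 MPa, ρ = 10270 kg/m³
  sample Y: M = 58.4 kN·m/kg
  sample G: M = 12.1 kN·m/kg
Sample Y has the largest M.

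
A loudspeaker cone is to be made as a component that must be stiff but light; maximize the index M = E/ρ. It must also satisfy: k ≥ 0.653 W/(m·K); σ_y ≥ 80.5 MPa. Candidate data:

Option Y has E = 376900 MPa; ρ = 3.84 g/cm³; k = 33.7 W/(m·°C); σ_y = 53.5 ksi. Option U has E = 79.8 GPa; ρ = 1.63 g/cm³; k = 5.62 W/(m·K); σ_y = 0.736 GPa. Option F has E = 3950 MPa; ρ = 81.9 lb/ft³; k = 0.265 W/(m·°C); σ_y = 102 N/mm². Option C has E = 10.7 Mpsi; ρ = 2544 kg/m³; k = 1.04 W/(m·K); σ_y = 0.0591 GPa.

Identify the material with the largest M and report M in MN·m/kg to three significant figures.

option Y, M = 98.2 MN·m/kg

Screen on constraints: k ≥ 0.653 W/(m·K); σ_y ≥ 80.5 MPa. Survivors: option Y, option U.
Normalizing units and computing the index:
  option Y: E = 376.9 GPa, ρ = 3840 kg/m³
  option U: E = 79.80 GPa, ρ = 1630 kg/m³
  option Y: M = 98.2 MN·m/kg
  option U: M = 49.0 MN·m/kg
Option Y ranks first.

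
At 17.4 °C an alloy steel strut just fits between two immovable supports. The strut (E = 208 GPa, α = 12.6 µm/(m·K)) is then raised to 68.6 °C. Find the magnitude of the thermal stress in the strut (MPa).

134 MPa

ΔT = 51.20 K. Constrained thermal stress σ = E·α·ΔT = 208.0×10³ MPa × 12.6×10⁻⁶ × 51.20 = 134 MPa (compressive).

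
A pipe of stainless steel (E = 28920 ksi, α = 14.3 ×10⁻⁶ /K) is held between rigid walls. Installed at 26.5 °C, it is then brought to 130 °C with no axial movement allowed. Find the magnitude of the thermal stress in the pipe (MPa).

295 MPa

E = 28920 ksi = 199.4 GPa.
ΔT = 103.5 K. Constrained thermal stress σ = E·α·ΔT = 199.4×10³ MPa × 14.3×10⁻⁶ × 103.5 = 295 MPa (compressive).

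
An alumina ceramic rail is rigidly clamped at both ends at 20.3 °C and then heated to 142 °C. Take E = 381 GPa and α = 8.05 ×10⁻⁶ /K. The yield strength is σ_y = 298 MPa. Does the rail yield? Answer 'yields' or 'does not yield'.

ΔT = 121.7 K. Constrained thermal stress σ = E·α·ΔT = 381.0×10³ MPa × 8.05×10⁻⁶ × 121.7 = 373 MPa (compressive).
Compare to σ_y = 298 MPa: σ ≥ σ_y, so it yields.

yields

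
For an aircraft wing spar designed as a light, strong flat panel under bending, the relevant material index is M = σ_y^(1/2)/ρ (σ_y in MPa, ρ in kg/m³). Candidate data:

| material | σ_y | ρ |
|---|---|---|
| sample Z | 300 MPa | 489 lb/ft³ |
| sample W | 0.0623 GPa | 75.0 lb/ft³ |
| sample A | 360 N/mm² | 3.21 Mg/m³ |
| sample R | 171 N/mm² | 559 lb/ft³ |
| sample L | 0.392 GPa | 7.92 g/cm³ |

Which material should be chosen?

After converting to SI:
  sample Z: σ_y = 300.0 MPa, ρ = 7833 kg/m³
  sample W: σ_y = 62.30 MPa, ρ = 1201 kg/m³
  sample A: σ_y = 360.0 MPa, ρ = 3210 kg/m³
  sample R: σ_y = 171.0 MPa, ρ = 8954 kg/m³
  sample L: σ_y = 392.0 MPa, ρ = 7920 kg/m³
  sample W: M = 6.57×10⁻³
  sample A: M = 5.91×10⁻³
  sample L: M = 2.50×10⁻³
  sample Z: M = 2.21×10⁻³
  sample R: M = 1.46×10⁻³
Highest index: sample W.

sample W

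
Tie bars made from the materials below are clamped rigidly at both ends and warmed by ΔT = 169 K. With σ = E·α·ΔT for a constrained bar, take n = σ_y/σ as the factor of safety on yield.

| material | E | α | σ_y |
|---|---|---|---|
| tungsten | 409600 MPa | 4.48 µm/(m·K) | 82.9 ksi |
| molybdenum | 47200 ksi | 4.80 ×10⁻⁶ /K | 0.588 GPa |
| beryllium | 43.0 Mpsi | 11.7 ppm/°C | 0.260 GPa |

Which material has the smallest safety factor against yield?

beryllium

Converting E to GPa, α to ×10⁻⁶/K, σ_y to MPa, then σ and n for each:
  tungsten: E = 409.6, α = 4.48, σ_y = 571.6 → σ = 310 MPa, n = 1.84
  molybdenum: E = 325.4, α = 4.80, σ_y = 588.0 → σ = 264 MPa, n = 2.23
  beryllium: E = 296.5, α = 11.7, σ_y = 260.0 → σ = 586 MPa, n = 0.444
Smallest n: beryllium with n = 0.444.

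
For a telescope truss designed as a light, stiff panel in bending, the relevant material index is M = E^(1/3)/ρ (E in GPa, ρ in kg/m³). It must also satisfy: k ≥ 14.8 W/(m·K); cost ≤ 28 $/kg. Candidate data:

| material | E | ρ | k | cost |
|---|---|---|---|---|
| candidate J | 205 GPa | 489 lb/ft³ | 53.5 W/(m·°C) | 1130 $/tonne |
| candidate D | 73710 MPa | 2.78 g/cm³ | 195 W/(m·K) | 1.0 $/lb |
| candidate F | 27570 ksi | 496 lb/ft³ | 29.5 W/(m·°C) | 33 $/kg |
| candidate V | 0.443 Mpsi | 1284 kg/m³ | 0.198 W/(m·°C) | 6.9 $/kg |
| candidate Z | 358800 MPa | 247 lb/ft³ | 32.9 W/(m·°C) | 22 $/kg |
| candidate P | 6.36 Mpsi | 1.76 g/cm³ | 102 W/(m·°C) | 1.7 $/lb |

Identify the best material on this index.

Screen on constraints: k ≥ 14.8 W/(m·K); cost ≤ 28 $/kg. Survivors: candidate J, candidate D, candidate Z, candidate P.
Normalizing units and computing the index:
  candidate J: E = 205.0 GPa, ρ = 7833 kg/m³
  candidate D: E = 73.71 GPa, ρ = 2780 kg/m³
  candidate Z: E = 358.8 GPa, ρ = 3957 kg/m³
  candidate P: E = 43.85 GPa, ρ = 1760 kg/m³
  candidate P: M = 2.00×10⁻³
  candidate Z: M = 1.80×10⁻³
  candidate D: M = 1.51×10⁻³
  candidate J: M = 0.753×10⁻³
Highest index: candidate P.

candidate P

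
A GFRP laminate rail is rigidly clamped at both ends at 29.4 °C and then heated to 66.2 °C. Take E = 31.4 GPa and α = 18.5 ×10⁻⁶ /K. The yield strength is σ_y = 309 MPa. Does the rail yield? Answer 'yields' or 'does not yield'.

ΔT = 36.80 K. Constrained thermal stress σ = E·α·ΔT = 31.40×10³ MPa × 18.5×10⁻⁶ × 36.80 = 21.4 MPa (compressive).
Compare to σ_y = 309 MPa: σ < σ_y, so it does not yield.

does not yield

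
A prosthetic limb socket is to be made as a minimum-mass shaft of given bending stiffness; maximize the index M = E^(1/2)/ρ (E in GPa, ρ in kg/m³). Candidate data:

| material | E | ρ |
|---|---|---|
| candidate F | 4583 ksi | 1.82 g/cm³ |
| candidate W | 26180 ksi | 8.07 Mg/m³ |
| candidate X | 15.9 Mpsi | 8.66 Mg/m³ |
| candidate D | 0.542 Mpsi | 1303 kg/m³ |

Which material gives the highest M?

candidate F

Putting every candidate on a common basis:
  candidate F: E = 31.60 GPa, ρ = 1820 kg/m³
  candidate W: E = 180.5 GPa, ρ = 8070 kg/m³
  candidate X: E = 109.6 GPa, ρ = 8660 kg/m³
  candidate D: E = 3.737 GPa, ρ = 1303 kg/m³
  candidate F: M = 3.09×10⁻³
  candidate W: M = 1.66×10⁻³
  candidate D: M = 1.48×10⁻³
  candidate X: M = 1.21×10⁻³
Candidate F has the largest M.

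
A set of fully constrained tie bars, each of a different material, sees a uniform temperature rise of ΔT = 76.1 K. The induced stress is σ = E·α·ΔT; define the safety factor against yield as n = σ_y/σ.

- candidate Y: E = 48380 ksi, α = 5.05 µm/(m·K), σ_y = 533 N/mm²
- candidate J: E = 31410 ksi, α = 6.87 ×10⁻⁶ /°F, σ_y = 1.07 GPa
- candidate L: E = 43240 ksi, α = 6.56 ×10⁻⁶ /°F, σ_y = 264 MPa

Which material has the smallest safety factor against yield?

Converting E to GPa, α to ×10⁻⁶/K, σ_y to MPa, then σ and n for each:
  candidate Y: E = 333.6, α = 5.05, σ_y = 533.0 → σ = 128 MPa, n = 4.16
  candidate J: E = 216.6, α = 12.4, σ_y = 1070 → σ = 204 MPa, n = 5.25
  candidate L: E = 298.1, α = 11.8, σ_y = 264.0 → σ = 268 MPa, n = 0.985
The minimum is candidate L at n = 0.985.

candidate L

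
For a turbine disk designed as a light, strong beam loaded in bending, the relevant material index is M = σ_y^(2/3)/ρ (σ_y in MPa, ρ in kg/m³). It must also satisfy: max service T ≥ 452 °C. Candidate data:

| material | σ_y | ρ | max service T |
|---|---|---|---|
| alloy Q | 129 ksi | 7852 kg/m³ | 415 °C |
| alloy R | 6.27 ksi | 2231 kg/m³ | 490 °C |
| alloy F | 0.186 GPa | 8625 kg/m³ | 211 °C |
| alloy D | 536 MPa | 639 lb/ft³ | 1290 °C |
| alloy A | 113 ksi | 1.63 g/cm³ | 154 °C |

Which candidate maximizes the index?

alloy D

Screen on constraints: max service T ≥ 452 °C. Survivors: alloy R, alloy D.
Normalizing units and computing the index:
  alloy R: σ_y = 43.23 MPa, ρ = 2231 kg/m³
  alloy D: σ_y = 536.0 MPa, ρ = 10240 kg/m³
  alloy D: M = 6.45×10⁻³
  alloy R: M = 5.52×10⁻³
The maximum is for alloy D.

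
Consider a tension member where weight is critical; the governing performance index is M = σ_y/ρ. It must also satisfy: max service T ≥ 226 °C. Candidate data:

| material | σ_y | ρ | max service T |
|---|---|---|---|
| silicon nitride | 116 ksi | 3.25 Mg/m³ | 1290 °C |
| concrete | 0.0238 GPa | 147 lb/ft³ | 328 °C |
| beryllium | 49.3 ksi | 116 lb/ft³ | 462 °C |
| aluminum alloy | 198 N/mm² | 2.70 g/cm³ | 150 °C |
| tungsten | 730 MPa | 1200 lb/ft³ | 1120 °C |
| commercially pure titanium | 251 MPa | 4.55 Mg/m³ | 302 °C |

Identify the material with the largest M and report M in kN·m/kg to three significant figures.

Screen on constraints: max service T ≥ 226 °C. Survivors: silicon nitride, concrete, beryllium, tungsten, commercially pure titanium.
Convert each candidate to consistent units, then evaluate M:
  silicon nitride: σ_y = 799.8 MPa, ρ = 3250 kg/m³
  concrete: σ_y = 23.80 MPa, ρ = 2355 kg/m³
  beryllium: σ_y = 339.9 MPa, ρ = 1858 kg/m³
  tungsten: σ_y = 730.0 MPa, ρ = 19220 kg/m³
  commercially pure titanium: σ_y = 251.0 MPa, ρ = 4550 kg/m³
  silicon nitride: M = 246 kN·m/kg
  beryllium: M = 183 kN·m/kg
  commercially pure titanium: M = 55.2 kN·m/kg
  tungsten: M = 38.0 kN·m/kg
  concrete: M = 10.1 kN·m/kg
Silicon nitride ranks first.

silicon nitride, M = 246 kN·m/kg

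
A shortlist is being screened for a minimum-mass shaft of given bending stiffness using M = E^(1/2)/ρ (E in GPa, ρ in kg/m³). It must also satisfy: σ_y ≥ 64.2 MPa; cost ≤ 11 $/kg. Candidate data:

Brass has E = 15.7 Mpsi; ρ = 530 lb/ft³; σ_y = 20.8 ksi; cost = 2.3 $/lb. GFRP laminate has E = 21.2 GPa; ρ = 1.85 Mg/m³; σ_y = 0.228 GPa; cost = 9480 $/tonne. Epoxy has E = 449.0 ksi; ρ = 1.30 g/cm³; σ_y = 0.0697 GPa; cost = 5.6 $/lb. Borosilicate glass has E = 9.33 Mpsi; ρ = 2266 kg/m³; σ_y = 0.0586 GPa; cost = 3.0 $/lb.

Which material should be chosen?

Screen on constraints: σ_y ≥ 64.2 MPa; cost ≤ 11 $/kg. Survivors: brass, GFRP laminate.
Putting every candidate on a common basis:
  brass: E = 108.2 GPa, ρ = 8490 kg/m³
  GFRP laminate: E = 21.20 GPa, ρ = 1850 kg/m³
  GFRP laminate: M = 2.49×10⁻³
  brass: M = 1.23×10⁻³
GFRP laminate has the largest M.

GFRP laminate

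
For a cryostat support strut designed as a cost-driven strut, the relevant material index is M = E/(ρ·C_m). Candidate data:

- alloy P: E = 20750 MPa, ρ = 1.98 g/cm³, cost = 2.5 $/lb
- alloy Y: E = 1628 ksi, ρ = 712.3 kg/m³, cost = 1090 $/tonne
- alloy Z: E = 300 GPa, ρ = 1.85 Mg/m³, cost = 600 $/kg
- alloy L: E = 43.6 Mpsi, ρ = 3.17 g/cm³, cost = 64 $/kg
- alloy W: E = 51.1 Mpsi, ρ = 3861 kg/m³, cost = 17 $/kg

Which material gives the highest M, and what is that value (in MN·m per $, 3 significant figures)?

In SI units:
  alloy P: E = 20.75 GPa, ρ = 1980 kg/m³, cost = 5.511 $/kg
  alloy Y: E = 11.22 GPa, ρ = 712.3 kg/m³, cost = 1.090 $/kg
  alloy Z: E = 300.0 GPa, ρ = 1850 kg/m³, cost = 600.0 $/kg
  alloy L: E = 300.6 GPa, ρ = 3170 kg/m³, cost = 64.00 $/kg
  alloy W: E = 352.3 GPa, ρ = 3861 kg/m³, cost = 17.00 $/kg
  alloy Y: M = 14.5 MN·m per $
  alloy W: M = 5.37 MN·m per $
  alloy P: M = 1.90 MN·m per $
  alloy L: M = 1.48 MN·m per $
  alloy Z: M = 0.270 MN·m per $
Highest index: alloy Y.

alloy Y, M = 14.5 MN·m per $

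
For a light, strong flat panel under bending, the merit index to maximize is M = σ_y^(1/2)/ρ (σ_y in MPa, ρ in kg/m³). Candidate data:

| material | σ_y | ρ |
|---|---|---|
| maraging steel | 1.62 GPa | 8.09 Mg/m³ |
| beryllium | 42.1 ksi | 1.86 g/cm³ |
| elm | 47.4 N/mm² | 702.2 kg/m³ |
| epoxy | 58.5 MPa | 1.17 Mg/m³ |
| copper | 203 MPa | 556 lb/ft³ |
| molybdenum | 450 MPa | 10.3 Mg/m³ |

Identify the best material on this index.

In SI units:
  maraging steel: σ_y = 1620 MPa, ρ = 8090 kg/m³
  beryllium: σ_y = 290.3 MPa, ρ = 1860 kg/m³
  elm: σ_y = 47.40 MPa, ρ = 702.2 kg/m³
  epoxy: σ_y = 58.50 MPa, ρ = 1170 kg/m³
  copper: σ_y = 203.0 MPa, ρ = 8906 kg/m³
  molybdenum: σ_y = 450.0 MPa, ρ = 10300 kg/m³
  elm: M = 9.80×10⁻³
  beryllium: M = 9.16×10⁻³
  epoxy: M = 6.54×10⁻³
  maraging steel: M = 4.98×10⁻³
  molybdenum: M = 2.06×10⁻³
  copper: M = 1.60×10⁻³
Highest index: elm.

elm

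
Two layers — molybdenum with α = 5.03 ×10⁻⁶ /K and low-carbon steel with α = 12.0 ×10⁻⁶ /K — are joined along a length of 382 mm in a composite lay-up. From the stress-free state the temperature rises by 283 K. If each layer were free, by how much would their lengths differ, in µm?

Δα = |5.03 − 12.0|×10⁻⁶/K = 6.97×10⁻⁶/K.
ΔL_mismatch = Δα·L·ΔT = 6.97×10⁻⁶ × 382.0 mm × 283.0 K = 753 µm.

753 µm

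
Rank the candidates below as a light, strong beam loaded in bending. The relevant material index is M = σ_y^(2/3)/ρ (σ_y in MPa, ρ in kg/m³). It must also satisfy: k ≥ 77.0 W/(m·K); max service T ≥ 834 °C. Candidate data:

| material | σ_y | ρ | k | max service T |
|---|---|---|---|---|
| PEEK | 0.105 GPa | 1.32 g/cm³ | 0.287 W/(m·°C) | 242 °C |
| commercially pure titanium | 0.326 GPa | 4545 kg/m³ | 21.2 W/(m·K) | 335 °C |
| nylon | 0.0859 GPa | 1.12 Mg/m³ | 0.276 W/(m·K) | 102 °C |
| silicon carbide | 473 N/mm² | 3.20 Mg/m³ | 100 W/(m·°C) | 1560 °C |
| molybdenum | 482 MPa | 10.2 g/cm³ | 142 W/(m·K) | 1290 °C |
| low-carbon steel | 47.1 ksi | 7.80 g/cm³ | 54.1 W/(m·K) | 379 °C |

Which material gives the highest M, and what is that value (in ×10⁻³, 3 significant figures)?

Screen on constraints: k ≥ 77.0 W/(m·K); max service T ≥ 834 °C. Survivors: silicon carbide, molybdenum.
Putting every candidate on a common basis:
  silicon carbide: σ_y = 473.0 MPa, ρ = 3200 kg/m³
  molybdenum: σ_y = 482.0 MPa, ρ = 10200 kg/m³
  silicon carbide: M = 19.0×10⁻³
  molybdenum: M = 6.03×10⁻³
Highest index: silicon carbide.

silicon carbide, M = 19.0×10⁻³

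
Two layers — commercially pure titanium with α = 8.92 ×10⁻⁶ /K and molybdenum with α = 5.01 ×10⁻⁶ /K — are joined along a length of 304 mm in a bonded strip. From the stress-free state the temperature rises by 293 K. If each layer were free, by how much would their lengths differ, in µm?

348 µm

Δα = |8.92 − 5.01|×10⁻⁶/K = 3.91×10⁻⁶/K.
ΔL_mismatch = Δα·L·ΔT = 3.91×10⁻⁶ × 304.0 mm × 293.0 K = 348 µm.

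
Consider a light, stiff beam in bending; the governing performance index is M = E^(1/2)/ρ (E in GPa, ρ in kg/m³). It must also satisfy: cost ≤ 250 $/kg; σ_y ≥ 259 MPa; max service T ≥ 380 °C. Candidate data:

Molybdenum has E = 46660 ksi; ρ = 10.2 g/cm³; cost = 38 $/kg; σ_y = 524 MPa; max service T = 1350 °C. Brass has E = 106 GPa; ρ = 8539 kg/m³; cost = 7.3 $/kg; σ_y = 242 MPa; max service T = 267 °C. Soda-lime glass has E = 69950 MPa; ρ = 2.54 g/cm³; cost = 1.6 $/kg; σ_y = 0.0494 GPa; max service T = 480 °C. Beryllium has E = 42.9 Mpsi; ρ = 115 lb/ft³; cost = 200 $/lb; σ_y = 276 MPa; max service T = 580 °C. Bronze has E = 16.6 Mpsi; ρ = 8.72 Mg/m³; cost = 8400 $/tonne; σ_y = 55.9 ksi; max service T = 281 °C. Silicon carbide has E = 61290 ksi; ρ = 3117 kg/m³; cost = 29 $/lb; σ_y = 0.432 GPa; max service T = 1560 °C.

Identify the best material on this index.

Screen on constraints: cost ≤ 250 $/kg; σ_y ≥ 259 MPa; max service T ≥ 380 °C. Survivors: molybdenum, silicon carbide.
In SI units:
  molybdenum: E = 321.7 GPa, ρ = 10200 kg/m³
  silicon carbide: E = 422.6 GPa, ρ = 3117 kg/m³
  silicon carbide: M = 6.60×10⁻³
  molybdenum: M = 1.76×10⁻³
The maximum is for silicon carbide.

silicon carbide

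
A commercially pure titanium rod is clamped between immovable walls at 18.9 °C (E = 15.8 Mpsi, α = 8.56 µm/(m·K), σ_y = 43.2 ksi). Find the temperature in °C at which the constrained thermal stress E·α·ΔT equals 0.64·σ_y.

E = 15.8 Mpsi = 108.9 GPa.
σ_y = 43.2 ksi = 297.9 MPa.
E·α·ΔT = 190.6 MPa ⇒ ΔT = 190.6 / (108.9×10³ × 8.56×10⁻⁶) = 204.4 K.
T = 18.9 + 204.4 = 223.3 °C.

223 °C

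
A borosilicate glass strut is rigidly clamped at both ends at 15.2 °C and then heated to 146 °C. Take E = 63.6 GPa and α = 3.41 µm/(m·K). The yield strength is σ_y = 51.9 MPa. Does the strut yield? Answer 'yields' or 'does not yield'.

ΔT = 130.8 K. Constrained thermal stress σ = E·α·ΔT = 63.60×10³ MPa × 3.41×10⁻⁶ × 130.8 = 28.4 MPa (compressive).
Compare to σ_y = 51.9 MPa: σ < σ_y, so it does not yield.

does not yield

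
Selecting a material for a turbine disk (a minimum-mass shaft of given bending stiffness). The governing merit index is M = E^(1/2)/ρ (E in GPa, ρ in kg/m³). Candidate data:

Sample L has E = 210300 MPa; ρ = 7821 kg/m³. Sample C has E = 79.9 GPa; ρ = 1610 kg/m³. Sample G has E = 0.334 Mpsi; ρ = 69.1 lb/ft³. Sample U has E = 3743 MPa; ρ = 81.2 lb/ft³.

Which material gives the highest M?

sample C

Convert each candidate to consistent units, then evaluate M:
  sample L: E = 210.3 GPa, ρ = 7821 kg/m³
  sample C: E = 79.90 GPa, ρ = 1610 kg/m³
  sample G: E = 2.303 GPa, ρ = 1107 kg/m³
  sample U: E = 3.743 GPa, ρ = 1301 kg/m³
  sample C: M = 5.55×10⁻³
  sample L: M = 1.85×10⁻³
  sample U: M = 1.49×10⁻³
  sample G: M = 1.37×10⁻³
Highest index: sample C.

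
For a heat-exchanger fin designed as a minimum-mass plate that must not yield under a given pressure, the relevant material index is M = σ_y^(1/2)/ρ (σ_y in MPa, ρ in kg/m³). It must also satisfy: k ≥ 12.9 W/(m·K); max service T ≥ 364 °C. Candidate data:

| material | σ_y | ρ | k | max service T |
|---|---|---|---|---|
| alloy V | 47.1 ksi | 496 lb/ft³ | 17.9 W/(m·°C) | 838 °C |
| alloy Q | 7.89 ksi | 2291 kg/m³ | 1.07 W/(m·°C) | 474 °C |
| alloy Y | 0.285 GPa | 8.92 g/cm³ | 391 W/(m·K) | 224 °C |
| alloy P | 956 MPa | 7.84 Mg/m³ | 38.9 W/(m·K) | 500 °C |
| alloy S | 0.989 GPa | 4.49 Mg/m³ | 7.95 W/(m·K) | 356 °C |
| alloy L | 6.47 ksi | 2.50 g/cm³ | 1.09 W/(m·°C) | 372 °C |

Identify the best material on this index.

alloy P

Screen on constraints: k ≥ 12.9 W/(m·K); max service T ≥ 364 °C. Survivors: alloy V, alloy P.
Normalizing units and computing the index:
  alloy V: σ_y = 324.7 MPa, ρ = 7945 kg/m³
  alloy P: σ_y = 956.0 MPa, ρ = 7840 kg/m³
  alloy P: M = 3.94×10⁻³
  alloy V: M = 2.27×10⁻³
Alloy P has the largest M.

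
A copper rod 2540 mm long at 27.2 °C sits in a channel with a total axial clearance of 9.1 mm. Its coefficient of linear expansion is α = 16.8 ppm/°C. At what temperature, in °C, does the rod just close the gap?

α·L₀·ΔT = 9.1 mm ⇒ ΔT = 9.1 / (16.8×10⁻⁶ × 2540.0) = 213.3 K.
T = 27.2 + 213.3 = 240.5 °C.

240 °C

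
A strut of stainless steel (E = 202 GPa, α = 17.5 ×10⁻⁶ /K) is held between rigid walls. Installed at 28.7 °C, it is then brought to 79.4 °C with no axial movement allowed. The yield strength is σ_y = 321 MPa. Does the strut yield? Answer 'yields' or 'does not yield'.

does not yield

ΔT = 50.70 K. Constrained thermal stress σ = E·α·ΔT = 202.0×10³ MPa × 17.5×10⁻⁶ × 50.70 = 179 MPa (compressive).
Compare to σ_y = 321 MPa: σ < σ_y, so it does not yield.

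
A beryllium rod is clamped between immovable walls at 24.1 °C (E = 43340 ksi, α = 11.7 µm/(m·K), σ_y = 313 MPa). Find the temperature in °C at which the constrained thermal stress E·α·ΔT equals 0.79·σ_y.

E = 43340 ksi = 298.8 GPa.
E·α·ΔT = 247.3 MPa ⇒ ΔT = 247.3 / (298.8×10³ × 11.7×10⁻⁶) = 70.73 K.
T = 24.1 + 70.73 = 94.83 °C.

94.8 °C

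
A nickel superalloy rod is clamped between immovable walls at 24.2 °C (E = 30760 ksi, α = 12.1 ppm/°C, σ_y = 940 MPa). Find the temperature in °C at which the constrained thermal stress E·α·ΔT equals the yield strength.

E = 30760 ksi = 212.1 GPa.
E·α·ΔT = 940.0 MPa ⇒ ΔT = 940.0 / (212.1×10³ × 12.1×10⁻⁶) = 366.3 K.
T = 24.2 + 366.3 = 390.5 °C.

391 °C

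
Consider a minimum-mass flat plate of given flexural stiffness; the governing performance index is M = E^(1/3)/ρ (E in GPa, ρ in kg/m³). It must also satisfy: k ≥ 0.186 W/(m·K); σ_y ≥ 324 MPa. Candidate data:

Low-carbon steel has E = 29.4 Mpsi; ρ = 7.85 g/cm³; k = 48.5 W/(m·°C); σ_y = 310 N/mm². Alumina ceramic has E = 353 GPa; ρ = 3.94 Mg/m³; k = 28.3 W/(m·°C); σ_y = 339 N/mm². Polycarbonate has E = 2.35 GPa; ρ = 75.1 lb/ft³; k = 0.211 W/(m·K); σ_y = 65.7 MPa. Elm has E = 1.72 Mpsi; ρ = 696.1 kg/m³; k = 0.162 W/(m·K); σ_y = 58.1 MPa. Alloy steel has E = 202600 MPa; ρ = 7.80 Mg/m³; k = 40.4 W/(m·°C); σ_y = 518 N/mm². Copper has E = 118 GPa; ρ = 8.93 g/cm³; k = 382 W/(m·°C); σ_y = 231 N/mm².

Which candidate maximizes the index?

alumina ceramic

Screen on constraints: k ≥ 0.186 W/(m·K); σ_y ≥ 324 MPa. Survivors: alumina ceramic, alloy steel.
Normalizing units and computing the index:
  alumina ceramic: E = 353.0 GPa, ρ = 3940 kg/m³
  alloy steel: E = 202.6 GPa, ρ = 7800 kg/m³
  alumina ceramic: M = 1.79×10⁻³
  alloy steel: M = 0.753×10⁻³
Highest index: alumina ceramic.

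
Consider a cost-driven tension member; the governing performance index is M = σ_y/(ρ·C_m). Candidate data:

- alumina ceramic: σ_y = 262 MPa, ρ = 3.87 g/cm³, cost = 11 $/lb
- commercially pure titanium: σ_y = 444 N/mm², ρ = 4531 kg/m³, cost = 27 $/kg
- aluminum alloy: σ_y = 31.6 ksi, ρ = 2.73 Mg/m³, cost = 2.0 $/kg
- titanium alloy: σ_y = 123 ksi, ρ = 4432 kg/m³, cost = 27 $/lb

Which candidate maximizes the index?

Putting every candidate on a common basis:
  alumina ceramic: σ_y = 262.0 MPa, ρ = 3870 kg/m³, cost = 24.25 $/kg
  commercially pure titanium: σ_y = 444.0 MPa, ρ = 4531 kg/m³, cost = 27.00 $/kg
  aluminum alloy: σ_y = 217.9 MPa, ρ = 2730 kg/m³, cost = 2.000 $/kg
  titanium alloy: σ_y = 848.1 MPa, ρ = 4432 kg/m³, cost = 59.52 $/kg
  aluminum alloy: M = 39.9 kN·m per $
  commercially pure titanium: M = 3.63 kN·m per $
  titanium alloy: M = 3.21 kN·m per $
  alumina ceramic: M = 2.79 kN·m per $
Aluminum alloy has the largest M.

aluminum alloy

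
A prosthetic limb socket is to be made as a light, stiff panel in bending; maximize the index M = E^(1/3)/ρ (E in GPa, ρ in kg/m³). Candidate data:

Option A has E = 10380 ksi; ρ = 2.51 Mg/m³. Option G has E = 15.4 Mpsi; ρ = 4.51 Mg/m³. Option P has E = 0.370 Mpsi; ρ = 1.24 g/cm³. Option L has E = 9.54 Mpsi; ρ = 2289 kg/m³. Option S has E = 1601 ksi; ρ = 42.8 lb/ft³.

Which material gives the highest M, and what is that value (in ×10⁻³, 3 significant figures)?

option S, M = 3.25×10⁻³

In SI units:
  option A: E = 71.57 GPa, ρ = 2510 kg/m³
  option G: E = 106.2 GPa, ρ = 4510 kg/m³
  option P: E = 2.551 GPa, ρ = 1240 kg/m³
  option L: E = 65.78 GPa, ρ = 2289 kg/m³
  option S: E = 11.04 GPa, ρ = 685.6 kg/m³
  option S: M = 3.25×10⁻³
  option L: M = 1.76×10⁻³
  option A: M = 1.65×10⁻³
  option P: M = 1.10×10⁻³
  option G: M = 1.05×10⁻³
The maximum is for option S.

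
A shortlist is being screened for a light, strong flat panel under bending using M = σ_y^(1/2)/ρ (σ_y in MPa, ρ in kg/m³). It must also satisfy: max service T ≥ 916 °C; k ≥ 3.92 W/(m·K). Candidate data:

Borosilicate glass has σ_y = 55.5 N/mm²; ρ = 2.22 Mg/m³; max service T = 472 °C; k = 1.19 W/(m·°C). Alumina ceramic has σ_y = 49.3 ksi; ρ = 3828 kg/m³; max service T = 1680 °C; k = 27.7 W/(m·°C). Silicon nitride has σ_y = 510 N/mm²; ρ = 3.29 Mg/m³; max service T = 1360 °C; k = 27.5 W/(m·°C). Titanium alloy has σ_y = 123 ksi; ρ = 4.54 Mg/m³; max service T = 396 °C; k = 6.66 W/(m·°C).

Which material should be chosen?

silicon nitride

Screen on constraints: max service T ≥ 916 °C; k ≥ 3.92 W/(m·K). Survivors: alumina ceramic, silicon nitride.
In SI units:
  alumina ceramic: σ_y = 339.9 MPa, ρ = 3828 kg/m³
  silicon nitride: σ_y = 510.0 MPa, ρ = 3290 kg/m³
  silicon nitride: M = 6.86×10⁻³
  alumina ceramic: M = 4.82×10⁻³
Silicon nitride ranks first.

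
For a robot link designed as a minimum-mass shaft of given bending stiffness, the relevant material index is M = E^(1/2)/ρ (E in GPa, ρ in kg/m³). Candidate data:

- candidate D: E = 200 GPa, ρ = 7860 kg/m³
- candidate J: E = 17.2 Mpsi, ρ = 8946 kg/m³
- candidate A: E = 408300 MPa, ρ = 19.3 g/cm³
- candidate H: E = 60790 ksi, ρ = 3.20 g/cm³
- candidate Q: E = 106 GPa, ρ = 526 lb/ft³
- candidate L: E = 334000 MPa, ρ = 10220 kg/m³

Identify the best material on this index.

candidate H

In SI units:
  candidate D: E = 200.0 GPa, ρ = 7860 kg/m³
  candidate J: E = 118.6 GPa, ρ = 8946 kg/m³
  candidate A: E = 408.3 GPa, ρ = 19300 kg/m³
  candidate H: E = 419.1 GPa, ρ = 3200 kg/m³
  candidate Q: E = 106.0 GPa, ρ = 8426 kg/m³
  candidate L: E = 334.0 GPa, ρ = 10220 kg/m³
  candidate H: M = 6.40×10⁻³
  candidate D: M = 1.80×10⁻³
  candidate L: M = 1.79×10⁻³
  candidate Q: M = 1.22×10⁻³
  candidate J: M = 1.22×10⁻³
  candidate A: M = 1.05×10⁻³
Candidate H ranks first.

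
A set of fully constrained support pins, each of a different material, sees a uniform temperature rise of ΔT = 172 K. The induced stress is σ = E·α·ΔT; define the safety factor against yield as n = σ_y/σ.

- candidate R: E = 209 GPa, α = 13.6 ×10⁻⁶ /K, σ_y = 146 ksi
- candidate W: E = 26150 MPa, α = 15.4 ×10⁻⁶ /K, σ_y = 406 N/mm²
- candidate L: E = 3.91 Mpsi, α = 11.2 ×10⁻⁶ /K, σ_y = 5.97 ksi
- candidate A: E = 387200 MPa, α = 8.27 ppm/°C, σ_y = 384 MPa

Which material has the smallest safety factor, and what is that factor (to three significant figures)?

In consistent units (E in GPa, α in ×10⁻⁶/K, σ_y in MPa):
  candidate R: E = 209.0, α = 13.6, σ_y = 1007 → σ = 489 MPa, n = 2.06
  candidate W: E = 26.15, α = 15.4, σ_y = 406.0 → σ = 69.3 MPa, n = 5.86
  candidate L: E = 26.96, α = 11.2, σ_y = 41.16 → σ = 51.9 MPa, n = 0.793
  candidate A: E = 387.2, α = 8.27, σ_y = 384.0 → σ = 551 MPa, n = 0.697
The minimum is candidate A at n = 0.697.

candidate A, n = 0.697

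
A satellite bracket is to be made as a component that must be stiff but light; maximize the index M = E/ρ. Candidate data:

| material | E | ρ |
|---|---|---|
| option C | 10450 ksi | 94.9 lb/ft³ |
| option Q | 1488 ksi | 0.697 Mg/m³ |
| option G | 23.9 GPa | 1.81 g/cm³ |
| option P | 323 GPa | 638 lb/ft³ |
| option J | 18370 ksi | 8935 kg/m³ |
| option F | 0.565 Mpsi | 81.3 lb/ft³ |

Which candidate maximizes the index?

Convert each candidate to consistent units, then evaluate M:
  option C: E = 72.05 GPa, ρ = 1520 kg/m³
  option Q: E = 10.26 GPa, ρ = 697.0 kg/m³
  option G: E = 23.90 GPa, ρ = 1810 kg/m³
  option P: E = 323.0 GPa, ρ = 10220 kg/m³
  option J: E = 126.7 GPa, ρ = 8935 kg/m³
  option F: E = 3.896 GPa, ρ = 1302 kg/m³
  option C: M = 47.4 MN·m/kg
  option P: M = 31.6 MN·m/kg
  option Q: M = 14.7 MN·m/kg
  option J: M = 14.2 MN·m/kg
  option G: M = 13.2 MN·m/kg
  option F: M = 2.99 MN·m/kg
Option C ranks first.

option C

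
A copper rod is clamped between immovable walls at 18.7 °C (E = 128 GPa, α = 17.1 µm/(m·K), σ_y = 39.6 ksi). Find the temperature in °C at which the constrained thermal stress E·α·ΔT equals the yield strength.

σ_y = 39.6 ksi = 273.0 MPa.
E·α·ΔT = 273.0 MPa ⇒ ΔT = 273.0 / (128.0×10³ × 17.1×10⁻⁶) = 124.7 K.
T = 18.7 + 124.7 = 143.4 °C.

143 °C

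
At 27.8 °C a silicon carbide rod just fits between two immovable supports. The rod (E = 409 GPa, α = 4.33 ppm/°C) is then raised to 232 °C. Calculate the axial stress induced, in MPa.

ΔT = 204.2 K. Constrained thermal stress σ = E·α·ΔT = 409.0×10³ MPa × 4.33×10⁻⁶ × 204.2 = 362 MPa (compressive).

362 MPa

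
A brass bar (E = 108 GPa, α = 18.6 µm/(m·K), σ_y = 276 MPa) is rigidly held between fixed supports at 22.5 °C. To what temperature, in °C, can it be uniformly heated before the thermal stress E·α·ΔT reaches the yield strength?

160 °C

E·α·ΔT = 276.0 MPa ⇒ ΔT = 276.0 / (108.0×10³ × 18.6×10⁻⁶) = 137.4 K.
T = 22.5 + 137.4 = 159.9 °C.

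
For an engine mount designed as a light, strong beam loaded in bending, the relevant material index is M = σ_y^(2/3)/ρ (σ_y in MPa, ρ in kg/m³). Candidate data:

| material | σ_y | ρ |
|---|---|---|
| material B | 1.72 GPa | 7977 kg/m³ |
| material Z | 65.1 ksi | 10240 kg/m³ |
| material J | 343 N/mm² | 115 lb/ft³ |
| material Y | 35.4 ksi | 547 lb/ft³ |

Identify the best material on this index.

Putting every candidate on a common basis:
  material B: σ_y = 1720 MPa, ρ = 7977 kg/m³
  material Z: σ_y = 448.8 MPa, ρ = 10240 kg/m³
  material J: σ_y = 343.0 MPa, ρ = 1842 kg/m³
  material Y: σ_y = 244.1 MPa, ρ = 8762 kg/m³
  material J: M = 26.6×10⁻³
  material B: M = 18.0×10⁻³
  material Z: M = 5.72×10⁻³
  material Y: M = 4.46×10⁻³
Material J has the largest M.

material J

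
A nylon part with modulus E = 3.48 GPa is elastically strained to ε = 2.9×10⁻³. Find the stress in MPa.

10.1 MPa

σ = E·ε = 3480 MPa × 2.9×10⁻³ = 10.1 MPa.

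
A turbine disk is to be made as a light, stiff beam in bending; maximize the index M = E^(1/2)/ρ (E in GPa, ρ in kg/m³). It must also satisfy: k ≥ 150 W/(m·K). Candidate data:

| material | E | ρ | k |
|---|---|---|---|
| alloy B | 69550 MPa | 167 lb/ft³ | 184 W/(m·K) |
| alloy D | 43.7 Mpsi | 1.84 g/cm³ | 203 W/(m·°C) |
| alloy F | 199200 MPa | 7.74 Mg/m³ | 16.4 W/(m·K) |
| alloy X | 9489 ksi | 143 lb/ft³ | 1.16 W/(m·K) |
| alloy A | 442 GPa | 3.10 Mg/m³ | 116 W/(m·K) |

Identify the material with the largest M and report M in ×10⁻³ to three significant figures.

alloy D, M = 9.43×10⁻³

Screen on constraints: k ≥ 150 W/(m·K). Survivors: alloy B, alloy D.
Normalizing units and computing the index:
  alloy B: E = 69.55 GPa, ρ = 2675 kg/m³
  alloy D: E = 301.3 GPa, ρ = 1840 kg/m³
  alloy D: M = 9.43×10⁻³
  alloy B: M = 3.12×10⁻³
The maximum is for alloy D.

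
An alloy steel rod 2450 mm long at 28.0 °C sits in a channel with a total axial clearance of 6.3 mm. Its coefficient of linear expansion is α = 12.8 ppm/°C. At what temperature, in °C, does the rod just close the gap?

α·L₀·ΔT = 6.3 mm ⇒ ΔT = 6.3 / (12.8×10⁻⁶ × 2450.0) = 200.9 K.
T = 28.0 + 200.9 = 228.9 °C.

229 °C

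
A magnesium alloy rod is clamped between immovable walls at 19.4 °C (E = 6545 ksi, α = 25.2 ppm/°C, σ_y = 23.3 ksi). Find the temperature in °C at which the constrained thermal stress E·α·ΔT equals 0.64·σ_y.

E = 6545 ksi = 45.13 GPa.
σ_y = 23.3 ksi = 160.6 MPa.
E·α·ΔT = 102.8 MPa ⇒ ΔT = 102.8 / (45.13×10³ × 25.2×10⁻⁶) = 90.41 K.
T = 19.4 + 90.41 = 109.8 °C.

110 °C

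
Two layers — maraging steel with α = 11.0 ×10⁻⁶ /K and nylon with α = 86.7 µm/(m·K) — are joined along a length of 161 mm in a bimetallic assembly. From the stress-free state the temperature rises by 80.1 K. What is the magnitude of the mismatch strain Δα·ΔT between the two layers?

6.06×10⁻³

Δα = |11.0 − 86.7|×10⁻⁶/K = 75.7×10⁻⁶/K.
Mismatch strain = Δα·ΔT = 75.7×10⁻⁶ × 80.1 = 6.06×10⁻³.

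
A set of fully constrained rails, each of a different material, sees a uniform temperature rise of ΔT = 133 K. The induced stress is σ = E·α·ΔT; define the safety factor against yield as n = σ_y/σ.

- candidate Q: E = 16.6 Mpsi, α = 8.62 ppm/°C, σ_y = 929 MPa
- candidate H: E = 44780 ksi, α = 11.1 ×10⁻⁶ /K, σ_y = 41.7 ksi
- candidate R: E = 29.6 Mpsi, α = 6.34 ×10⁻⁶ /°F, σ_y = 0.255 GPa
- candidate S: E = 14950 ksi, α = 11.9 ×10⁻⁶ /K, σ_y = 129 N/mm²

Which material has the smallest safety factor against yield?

candidate H

Converting E to GPa, α to ×10⁻⁶/K, σ_y to MPa, then σ and n for each:
  candidate Q: E = 114.5, α = 8.62, σ_y = 929.0 → σ = 131 MPa, n = 7.08
  candidate H: E = 308.7, α = 11.1, σ_y = 287.5 → σ = 456 MPa, n = 0.631
  candidate R: E = 204.1, α = 11.4, σ_y = 255.0 → σ = 310 MPa, n = 0.823
  candidate S: E = 103.1, α = 11.9, σ_y = 129.0 → σ = 163 MPa, n = 0.791
Candidate H has the lowest safety factor, n = 0.631.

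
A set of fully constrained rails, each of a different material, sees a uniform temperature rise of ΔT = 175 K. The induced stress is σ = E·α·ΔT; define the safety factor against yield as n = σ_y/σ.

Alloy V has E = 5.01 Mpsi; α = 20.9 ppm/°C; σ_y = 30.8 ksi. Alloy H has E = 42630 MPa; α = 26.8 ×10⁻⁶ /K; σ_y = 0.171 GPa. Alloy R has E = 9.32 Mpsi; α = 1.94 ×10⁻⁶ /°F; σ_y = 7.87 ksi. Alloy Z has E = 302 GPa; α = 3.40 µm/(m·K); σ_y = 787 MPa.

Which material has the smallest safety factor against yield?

alloy H

With everything in SI (GPa, ×10⁻⁶/K, MPa):
  alloy V: E = 34.54, α = 20.9, σ_y = 212.4 → σ = 126 MPa, n = 1.68
  alloy H: E = 42.63, α = 26.8, σ_y = 171.0 → σ = 200 MPa, n = 0.855
  alloy R: E = 64.26, α = 3.49, σ_y = 54.26 → σ = 39.3 MPa, n = 1.38
  alloy Z: E = 302.0, α = 3.40, σ_y = 787.0 → σ = 180 MPa, n = 4.38
Smallest n: alloy H with n = 0.855.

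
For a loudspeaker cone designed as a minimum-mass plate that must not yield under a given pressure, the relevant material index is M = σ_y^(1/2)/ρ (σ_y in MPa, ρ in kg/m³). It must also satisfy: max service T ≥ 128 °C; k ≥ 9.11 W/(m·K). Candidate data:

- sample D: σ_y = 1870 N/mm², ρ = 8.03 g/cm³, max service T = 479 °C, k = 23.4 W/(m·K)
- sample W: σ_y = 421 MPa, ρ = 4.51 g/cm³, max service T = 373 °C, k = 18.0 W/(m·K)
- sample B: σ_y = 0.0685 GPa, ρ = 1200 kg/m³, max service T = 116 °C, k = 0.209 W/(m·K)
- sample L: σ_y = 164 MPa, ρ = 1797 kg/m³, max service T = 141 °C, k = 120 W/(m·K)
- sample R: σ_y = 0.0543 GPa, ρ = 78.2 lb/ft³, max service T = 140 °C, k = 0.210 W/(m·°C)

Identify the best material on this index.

sample L

Screen on constraints: max service T ≥ 128 °C; k ≥ 9.11 W/(m·K). Survivors: sample D, sample W, sample L.
After converting to SI:
  sample D: σ_y = 1870 MPa, ρ = 8030 kg/m³
  sample W: σ_y = 421.0 MPa, ρ = 4510 kg/m³
  sample L: σ_y = 164.0 MPa, ρ = 1797 kg/m³
  sample L: M = 7.13×10⁻³
  sample D: M = 5.39×10⁻³
  sample W: M = 4.55×10⁻³
Highest index: sample L.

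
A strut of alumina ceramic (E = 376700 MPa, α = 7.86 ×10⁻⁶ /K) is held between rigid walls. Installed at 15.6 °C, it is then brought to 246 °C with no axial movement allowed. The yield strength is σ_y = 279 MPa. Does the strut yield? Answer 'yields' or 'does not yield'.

E = 376700 MPa = 376.7 GPa.
ΔT = 230.4 K. Constrained thermal stress σ = E·α·ΔT = 376.7×10³ MPa × 7.86×10⁻⁶ × 230.4 = 682 MPa (compressive).
Compare to σ_y = 279 MPa: σ ≥ σ_y, so it yields.

yields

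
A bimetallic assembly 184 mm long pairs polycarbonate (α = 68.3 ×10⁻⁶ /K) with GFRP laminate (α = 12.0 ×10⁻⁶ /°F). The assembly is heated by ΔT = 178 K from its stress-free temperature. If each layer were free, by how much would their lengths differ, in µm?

1530 µm

GFRP laminate: α = 12.0×10⁻⁶/°F × 9/5 = 21.6×10⁻⁶/K.
Δα = |68.3 − 21.6|×10⁻⁶/K = 46.7×10⁻⁶/K.
ΔL_mismatch = Δα·L·ΔT = 46.7×10⁻⁶ × 184.0 mm × 178.0 K = 1530 µm.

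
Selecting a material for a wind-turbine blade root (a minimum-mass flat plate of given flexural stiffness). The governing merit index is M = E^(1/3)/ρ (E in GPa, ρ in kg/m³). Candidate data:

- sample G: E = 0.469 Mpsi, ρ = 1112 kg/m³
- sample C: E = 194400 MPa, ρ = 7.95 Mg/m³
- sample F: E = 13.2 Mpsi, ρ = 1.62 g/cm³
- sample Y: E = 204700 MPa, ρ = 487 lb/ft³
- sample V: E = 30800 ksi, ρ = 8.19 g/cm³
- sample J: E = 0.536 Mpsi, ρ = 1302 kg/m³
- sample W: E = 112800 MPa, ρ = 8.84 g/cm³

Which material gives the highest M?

sample F

In SI units:
  sample G: E = 3.234 GPa, ρ = 1112 kg/m³
  sample C: E = 194.4 GPa, ρ = 7950 kg/m³
  sample F: E = 91.01 GPa, ρ = 1620 kg/m³
  sample Y: E = 204.7 GPa, ρ = 7801 kg/m³
  sample V: E = 212.4 GPa, ρ = 8190 kg/m³
  sample J: E = 3.696 GPa, ρ = 1302 kg/m³
  sample W: E = 112.8 GPa, ρ = 8840 kg/m³
  sample F: M = 2.78×10⁻³
  sample G: M = 1.33×10⁻³
  sample J: M = 1.19×10⁻³
  sample Y: M = 0.755×10⁻³
  sample C: M = 0.729×10⁻³
  sample V: M = 0.728×10⁻³
  sample W: M = 0.547×10⁻³
The maximum is for sample F.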